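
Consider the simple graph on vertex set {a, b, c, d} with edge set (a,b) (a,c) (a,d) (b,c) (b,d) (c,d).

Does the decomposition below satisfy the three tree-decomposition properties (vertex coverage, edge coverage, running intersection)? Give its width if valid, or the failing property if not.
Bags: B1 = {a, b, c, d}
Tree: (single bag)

Yes; width 3.

Checking the three conditions: (i) the bags cover all of {a, b, c, d}; (ii) for each edge, some bag contains both endpoints; (iii) the bags containing any fixed vertex form a subtree. All hold, so the decomposition is valid with width 4 − 1 = 3.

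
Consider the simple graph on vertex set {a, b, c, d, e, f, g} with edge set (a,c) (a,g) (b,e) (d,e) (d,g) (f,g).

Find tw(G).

A width-1 tree decomposition is:
Bags: B1 = {d, g}  B2 = {f, g}  B3 = {d, e}  B4 = {a, g}  B5 = {b, e}  B6 = {a, c}
Tree: B1–B2, B1–B3, B1–B4, B3–B5, B4–B6
Every bag has size at most 2, so the width is 2 − 1 = 1 and tw(G) ≤ 1. G has an edge, so its treewidth is at least 1. Combining the bounds, tw(G) = 1.

1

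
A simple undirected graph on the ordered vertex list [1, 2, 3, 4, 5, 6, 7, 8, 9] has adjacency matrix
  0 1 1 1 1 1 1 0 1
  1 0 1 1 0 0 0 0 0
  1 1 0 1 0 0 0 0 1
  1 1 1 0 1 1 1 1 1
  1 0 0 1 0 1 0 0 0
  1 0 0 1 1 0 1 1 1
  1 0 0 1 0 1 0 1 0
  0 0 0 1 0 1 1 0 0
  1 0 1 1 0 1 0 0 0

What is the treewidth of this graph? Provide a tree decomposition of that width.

Treewidth 3.
One such decomposition:
Bags: B1 = {1, 4, 6, 9}  B2 = {1, 4, 6, 7}  B3 = {1, 3, 4, 9}  B4 = {1, 4, 5, 6}  B5 = {1, 2, 3, 4}  B6 = {4, 6, 7, 8}
Tree: B1–B2, B1–B3, B1–B4, B3–B5, B2–B6

Each bag holds 4 vertices, so the decomposition has width 3, which upper-bounds the treewidth. On the other hand G contains the 4-clique {4, 6, 7, 8}. A clique must lie in a single bag of any decomposition, so no decomposition can have width below 3. The upper and lower bounds meet at 3, so that is the treewidth.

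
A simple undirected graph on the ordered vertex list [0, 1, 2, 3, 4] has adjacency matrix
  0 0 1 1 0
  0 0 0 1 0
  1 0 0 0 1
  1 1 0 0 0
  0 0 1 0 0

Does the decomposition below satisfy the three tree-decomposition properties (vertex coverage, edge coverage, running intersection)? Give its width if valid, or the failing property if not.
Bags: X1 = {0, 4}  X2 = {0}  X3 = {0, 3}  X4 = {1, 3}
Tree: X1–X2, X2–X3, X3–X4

No — vertex 2 appears in no bag.

A tree decomposition must satisfy three properties: every vertex lies in some bag; for every edge, both endpoints lie together in some bag; and for every vertex, the bags containing it form a connected subtree. Here vertex 2 appears in no bag, so the decomposition is invalid.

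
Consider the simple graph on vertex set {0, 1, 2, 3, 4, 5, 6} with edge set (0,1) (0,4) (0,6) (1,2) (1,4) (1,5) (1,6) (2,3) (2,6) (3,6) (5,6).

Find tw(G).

A width-2 tree decomposition is:
Bags: B1 = {1, 5, 6}  B2 = {0, 1, 6}  B3 = {0, 1, 4}  B4 = {1, 2, 6}  B5 = {2, 3, 6}
Tree: B1–B2, B2–B3, B2–B4, B4–B5
Every bag has size at most 3, so the width is 3 − 1 = 2 and tw(G) ≤ 2. Conversely, {0, 1, 4} is a clique of size 3, and the vertices of any clique must share a bag in every tree decomposition; so some bag has ≥ 3 vertices and tw(G) ≥ 2. Combining the bounds, tw(G) = 2.

2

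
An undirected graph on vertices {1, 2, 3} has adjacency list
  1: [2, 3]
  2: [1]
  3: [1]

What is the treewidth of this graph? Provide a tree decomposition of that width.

Treewidth 1.
One such decomposition:
Bags: B1 = {1, 2}  B2 = {1, 3}
Tree: B1–B2

Every bag has size at most 2, so the width is 2 − 1 = 1 and tw(G) ≤ 1. G has an edge, so its treewidth is at least 1. Hence tw(G) = 1 exactly.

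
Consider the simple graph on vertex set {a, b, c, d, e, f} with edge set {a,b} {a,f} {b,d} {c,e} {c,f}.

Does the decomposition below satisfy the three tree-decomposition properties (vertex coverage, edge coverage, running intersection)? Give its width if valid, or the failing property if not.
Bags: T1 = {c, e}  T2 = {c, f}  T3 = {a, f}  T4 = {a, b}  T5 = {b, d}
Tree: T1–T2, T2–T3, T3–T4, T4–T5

Vertex coverage: the bags together contain {a, b, c, d, e, f}, the full vertex set. Edge coverage: each edge of G has both endpoints in at least one bag. Running intersection: for every vertex, the bags containing it form a connected subtree. All three properties hold, so this is a valid tree decomposition of width max|bag| − 1 = 1, and hence tw(G) ≤ 1.

Yes; width 1.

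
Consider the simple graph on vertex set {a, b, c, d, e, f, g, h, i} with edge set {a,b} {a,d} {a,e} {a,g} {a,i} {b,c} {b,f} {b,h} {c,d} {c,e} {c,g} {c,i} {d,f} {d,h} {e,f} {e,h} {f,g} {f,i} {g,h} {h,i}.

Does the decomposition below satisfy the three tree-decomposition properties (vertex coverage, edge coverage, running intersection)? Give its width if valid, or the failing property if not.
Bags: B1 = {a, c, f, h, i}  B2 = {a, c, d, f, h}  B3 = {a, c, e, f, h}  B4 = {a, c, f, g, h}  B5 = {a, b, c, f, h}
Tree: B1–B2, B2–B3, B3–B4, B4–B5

Yes; width 4.

Checking the three conditions: (i) the bags cover all of {a, b, c, d, e, f, g, h, i}; (ii) for each edge, some bag contains both endpoints; (iii) the bags containing any fixed vertex form a subtree. All hold, so the decomposition is valid with width 5 − 1 = 4.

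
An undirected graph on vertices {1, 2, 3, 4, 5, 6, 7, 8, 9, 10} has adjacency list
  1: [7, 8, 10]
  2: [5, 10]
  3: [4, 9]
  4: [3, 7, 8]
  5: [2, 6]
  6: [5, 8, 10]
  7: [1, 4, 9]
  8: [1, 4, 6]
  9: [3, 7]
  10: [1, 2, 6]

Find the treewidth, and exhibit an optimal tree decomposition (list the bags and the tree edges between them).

The largest bag has 3 vertices, giving width 2; this decomposition certifies tw(G) ≤ 2. Since 2–5–6–10–2 is a cycle in G, G is not acyclic. Forests are exactly the graphs of treewidth ≤ 1, so tw(G) ≥ 2. Combining the bounds, tw(G) = 2.

Treewidth 2.
One such decomposition:
Bags: B1 = {2, 5, 10}  B2 = {5, 6, 10}  B3 = {1, 6, 10}  B4 = {1, 6, 8}  B5 = {1, 7, 8}  B6 = {4, 7, 8}  B7 = {4, 7, 9}  B8 = {3, 4, 9}
Tree: B1–B2, B2–B3, B3–B4, B4–B5, B5–B6, B6–B7, B7–B8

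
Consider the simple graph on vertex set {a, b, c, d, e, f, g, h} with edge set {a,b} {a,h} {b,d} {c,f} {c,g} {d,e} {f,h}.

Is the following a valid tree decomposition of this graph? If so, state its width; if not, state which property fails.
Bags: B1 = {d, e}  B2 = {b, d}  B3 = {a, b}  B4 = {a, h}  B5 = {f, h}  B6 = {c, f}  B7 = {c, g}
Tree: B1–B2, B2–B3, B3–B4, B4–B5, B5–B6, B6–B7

Vertex coverage: the bags together contain {a, b, c, d, e, f, g, h}, the full vertex set. Edge coverage: each edge of G has both endpoints in at least one bag. Running intersection: for every vertex, the bags containing it form a connected subtree. All three properties hold, so this is a valid tree decomposition of width max|bag| − 1 = 1, and hence tw(G) ≤ 1.

Yes; width 1.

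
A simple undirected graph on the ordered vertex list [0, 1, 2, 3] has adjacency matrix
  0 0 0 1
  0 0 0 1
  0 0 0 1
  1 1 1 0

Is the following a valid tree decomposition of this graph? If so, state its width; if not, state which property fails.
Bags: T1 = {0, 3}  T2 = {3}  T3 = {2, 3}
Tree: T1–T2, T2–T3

No — vertex 1 appears in no bag.

A tree decomposition must satisfy three properties: every vertex lies in some bag; for every edge, both endpoints lie together in some bag; and for every vertex, the bags containing it form a connected subtree. Here vertex 1 appears in no bag, so the decomposition is invalid.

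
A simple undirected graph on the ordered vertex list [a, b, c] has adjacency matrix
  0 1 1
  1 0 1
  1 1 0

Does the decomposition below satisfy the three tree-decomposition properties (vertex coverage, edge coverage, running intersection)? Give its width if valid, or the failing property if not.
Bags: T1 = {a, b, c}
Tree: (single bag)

Checking the three conditions: (i) the bags cover all of {a, b, c}; (ii) for each edge, some bag contains both endpoints; (iii) the bags containing any fixed vertex form a subtree. All hold, so the decomposition is valid with width 3 − 1 = 2.

Yes; width 2.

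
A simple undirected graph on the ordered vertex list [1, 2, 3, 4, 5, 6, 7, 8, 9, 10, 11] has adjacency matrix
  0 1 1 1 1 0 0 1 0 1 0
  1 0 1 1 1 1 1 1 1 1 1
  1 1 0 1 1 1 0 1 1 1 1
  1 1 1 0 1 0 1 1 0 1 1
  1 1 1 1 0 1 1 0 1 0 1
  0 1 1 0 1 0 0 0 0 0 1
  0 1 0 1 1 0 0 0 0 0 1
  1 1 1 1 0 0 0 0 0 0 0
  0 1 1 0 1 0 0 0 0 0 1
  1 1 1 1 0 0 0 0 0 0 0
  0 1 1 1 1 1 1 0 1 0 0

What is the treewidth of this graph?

4

A width-4 tree decomposition is:
Bags: B1 = {2, 3, 4, 5, 11}  B2 = {2, 3, 5, 6, 11}  B3 = {1, 2, 3, 4, 5}  B4 = {1, 2, 3, 4, 8}  B5 = {2, 3, 5, 9, 11}  B6 = {1, 2, 3, 4, 10}  B7 = {2, 4, 5, 7, 11}
Tree: B1–B2, B1–B3, B3–B4, B1–B5, B3–B6, B1–B7
Every bag has size at most 5, so the width is 5 − 1 = 4 and tw(G) ≤ 4. For the lower bound, the 5 vertices {2, 3, 5, 9, 11} are pairwise adjacent, and any tree decomposition puts a clique entirely inside one bag — forcing width ≥ 4. Combining the bounds, tw(G) = 4.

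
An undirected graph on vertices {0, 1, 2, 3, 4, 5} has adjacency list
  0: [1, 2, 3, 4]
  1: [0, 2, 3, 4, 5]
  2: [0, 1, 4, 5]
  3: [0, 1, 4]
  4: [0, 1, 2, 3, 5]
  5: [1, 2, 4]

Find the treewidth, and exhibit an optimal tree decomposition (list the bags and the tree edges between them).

Each bag holds 4 vertices, so the decomposition has width 3, which upper-bounds the treewidth. On the other hand G contains the 4-clique {0, 1, 2, 4}. A clique must lie in a single bag of any decomposition, so no decomposition can have width below 3. Combining the bounds, tw(G) = 3.

Treewidth 3.
Bags: B1 = {0, 1, 2, 4}  B2 = {0, 1, 3, 4}  B3 = {1, 2, 4, 5}
Tree: B1–B2, B1–B3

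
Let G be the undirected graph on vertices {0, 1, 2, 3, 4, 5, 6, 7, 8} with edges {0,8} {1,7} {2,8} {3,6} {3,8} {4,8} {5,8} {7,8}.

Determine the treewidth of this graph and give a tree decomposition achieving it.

Treewidth 1.
Bags: B1 = {2, 8}  B2 = {7, 8}  B3 = {3, 8}  B4 = {0, 8}  B5 = {5, 8}  B6 = {1, 7}  B7 = {4, 8}  B8 = {3, 6}
Tree: B1–B2, B2–B3, B2–B4, B1–B5, B2–B6, B5–B7, B3–B8

Each bag holds 2 vertices, so the decomposition has width 1, which upper-bounds the treewidth. Any graph with an edge has treewidth ≥ 1, and G has the edge 2–8. Combining the bounds, tw(G) = 1.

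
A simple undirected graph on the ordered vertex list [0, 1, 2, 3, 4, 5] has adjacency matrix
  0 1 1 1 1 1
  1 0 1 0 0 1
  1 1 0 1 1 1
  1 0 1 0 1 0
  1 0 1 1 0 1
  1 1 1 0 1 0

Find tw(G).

3

A width-3 tree decomposition is:
Bags: B1 = {0, 1, 2, 5}  B2 = {0, 2, 4, 5}  B3 = {0, 2, 3, 4}
Tree: B1–B2, B2–B3
Every bag has size at most 4, so the width is 4 − 1 = 3 and tw(G) ≤ 3. Conversely, {0, 1, 2, 5} is a clique of size 4, and the vertices of any clique must share a bag in every tree decomposition; so some bag has ≥ 4 vertices and tw(G) ≥ 3. Combining the bounds, tw(G) = 3.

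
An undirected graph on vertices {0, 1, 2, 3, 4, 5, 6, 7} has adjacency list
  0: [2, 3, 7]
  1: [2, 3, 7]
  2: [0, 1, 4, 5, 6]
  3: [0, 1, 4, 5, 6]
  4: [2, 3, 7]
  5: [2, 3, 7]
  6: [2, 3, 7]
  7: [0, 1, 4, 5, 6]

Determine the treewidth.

A width-3 tree decomposition is:
Bags: B1 = {2, 3, 4, 7}  B2 = {2, 3, 6, 7}  B3 = {0, 2, 3, 7}  B4 = {2, 3, 5, 7}  B5 = {1, 2, 3, 7}
Tree: B1–B2, B2–B3, B3–B4, B4–B5
Every bag has size at most 4, so the width is 4 − 1 = 3 and tw(G) ≤ 3. For the lower bound: the 4 vertex sets {3,4}, {6,7}, {2}, {0} are disjoint, each induces a connected subgraph, and every pair is joined by at least one edge of G. Contracting each set to a single vertex therefore yields K_{4} as a minor, and since treewidth is minor-monotone, tw(G) ≥ tw(K_{4}) = 3. The upper and lower bounds meet at 3, so that is the treewidth.

3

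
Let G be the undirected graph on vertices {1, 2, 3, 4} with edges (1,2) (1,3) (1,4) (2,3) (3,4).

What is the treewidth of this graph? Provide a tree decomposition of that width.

Treewidth 2.
Bags: B1 = {1, 2, 3}  B2 = {1, 3, 4}
Tree: B1–B2

The largest bag has 3 vertices, giving width 2; this decomposition certifies tw(G) ≤ 2. For the lower bound, the 3 vertices {1, 2, 3} are pairwise adjacent, and any tree decomposition puts a clique entirely inside one bag — forcing width ≥ 2. Hence tw(G) = 2 exactly.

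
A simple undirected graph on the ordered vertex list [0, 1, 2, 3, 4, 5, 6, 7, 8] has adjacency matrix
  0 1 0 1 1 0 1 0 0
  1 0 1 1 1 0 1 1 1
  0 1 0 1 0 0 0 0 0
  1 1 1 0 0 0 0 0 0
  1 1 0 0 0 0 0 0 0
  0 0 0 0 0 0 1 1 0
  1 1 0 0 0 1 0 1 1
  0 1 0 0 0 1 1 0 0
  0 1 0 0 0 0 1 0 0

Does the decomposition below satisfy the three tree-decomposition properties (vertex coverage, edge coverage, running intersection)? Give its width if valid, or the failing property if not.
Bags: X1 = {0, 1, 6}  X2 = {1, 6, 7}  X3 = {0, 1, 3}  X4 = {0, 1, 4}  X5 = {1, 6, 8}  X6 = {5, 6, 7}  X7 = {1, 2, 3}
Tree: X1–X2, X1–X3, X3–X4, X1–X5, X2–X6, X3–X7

Yes; width 2.

Every vertex of G appears in some bag (union = {0, 1, 2, 3, 4, 5, 6, 7, 8}); every edge is covered by a bag; and for each vertex v the set of bags containing v is connected in the bag tree. The decomposition is therefore valid. The largest bag has 3 vertices, so the width is 2.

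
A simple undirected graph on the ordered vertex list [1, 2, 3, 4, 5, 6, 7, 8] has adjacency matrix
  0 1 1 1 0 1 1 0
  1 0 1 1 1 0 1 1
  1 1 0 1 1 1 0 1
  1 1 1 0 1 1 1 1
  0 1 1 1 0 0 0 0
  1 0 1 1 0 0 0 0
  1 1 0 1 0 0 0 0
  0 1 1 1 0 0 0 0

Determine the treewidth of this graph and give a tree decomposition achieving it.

Treewidth 3.
One optimal decomposition is:
Bags: B1 = {1, 2, 3, 4}  B2 = {2, 3, 4, 5}  B3 = {1, 2, 4, 7}  B4 = {1, 3, 4, 6}  B5 = {2, 3, 4, 8}
Tree: B1–B2, B1–B3, B1–B4, B1–B5

The largest bag has 4 vertices, giving width 3; this decomposition certifies tw(G) ≤ 3. Conversely, {2, 3, 4, 8} is a clique of size 4, and the vertices of any clique must share a bag in every tree decomposition; so some bag has ≥ 4 vertices and tw(G) ≥ 3. The upper and lower bounds meet at 3, so that is the treewidth.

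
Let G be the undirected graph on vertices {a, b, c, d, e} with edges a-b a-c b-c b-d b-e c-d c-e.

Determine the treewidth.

2

A width-2 tree decomposition is:
Bags: B1 = {a, b, c}  B2 = {b, c, d}  B3 = {b, c, e}
Tree: B1–B2, B1–B3
Every bag has size at most 3, so the width is 3 − 1 = 2 and tw(G) ≤ 2. Conversely, {b, c, d} is a clique of size 3, and the vertices of any clique must share a bag in every tree decomposition; so some bag has ≥ 3 vertices and tw(G) ≥ 2. The upper and lower bounds meet at 2, so that is the treewidth.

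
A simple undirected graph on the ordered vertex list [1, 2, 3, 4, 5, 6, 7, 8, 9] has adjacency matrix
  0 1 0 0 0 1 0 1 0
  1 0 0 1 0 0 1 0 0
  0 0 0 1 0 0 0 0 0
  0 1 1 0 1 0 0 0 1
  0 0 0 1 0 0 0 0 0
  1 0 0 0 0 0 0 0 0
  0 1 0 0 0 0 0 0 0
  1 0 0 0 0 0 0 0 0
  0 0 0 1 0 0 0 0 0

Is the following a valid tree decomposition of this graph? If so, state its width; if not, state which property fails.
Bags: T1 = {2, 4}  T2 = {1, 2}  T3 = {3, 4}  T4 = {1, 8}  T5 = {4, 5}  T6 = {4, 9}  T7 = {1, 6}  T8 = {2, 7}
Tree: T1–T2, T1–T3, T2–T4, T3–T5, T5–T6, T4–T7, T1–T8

Yes; width 1.

Vertex coverage: the bags together contain {1, 2, 3, 4, 5, 6, 7, 8, 9}, the full vertex set. Edge coverage: each edge of G has both endpoints in at least one bag. Running intersection: for every vertex, the bags containing it form a connected subtree. All three properties hold, so this is a valid tree decomposition of width max|bag| − 1 = 1, and hence tw(G) ≤ 1.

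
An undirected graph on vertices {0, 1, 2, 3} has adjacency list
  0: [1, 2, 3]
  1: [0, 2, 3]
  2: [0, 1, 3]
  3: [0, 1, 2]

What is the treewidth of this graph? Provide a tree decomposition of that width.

A single bag containing all 4 vertices is trivially a valid decomposition of width 3. For the lower bound, the 4 vertices {0, 1, 2, 3} are pairwise adjacent, and any tree decomposition puts a clique entirely inside one bag — forcing width ≥ 3. Therefore the treewidth is 3.

Treewidth 3.
One optimal decomposition is:
Bags: B1 = {0, 1, 2, 3}
Tree: (single bag)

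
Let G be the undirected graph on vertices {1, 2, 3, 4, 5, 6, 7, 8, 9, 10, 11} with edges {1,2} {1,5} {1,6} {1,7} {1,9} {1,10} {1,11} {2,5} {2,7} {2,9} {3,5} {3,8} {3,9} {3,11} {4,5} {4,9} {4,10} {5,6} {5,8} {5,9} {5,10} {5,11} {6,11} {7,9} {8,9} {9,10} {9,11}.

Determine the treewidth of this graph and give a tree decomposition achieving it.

Treewidth 3.
One optimal decomposition is:
Bags: B1 = {1, 5, 9, 10}  B2 = {1, 2, 5, 9}  B3 = {1, 5, 9, 11}  B4 = {1, 2, 7, 9}  B5 = {4, 5, 9, 10}  B6 = {3, 5, 9, 11}  B7 = {3, 5, 8, 9}  B8 = {1, 5, 6, 11}
Tree: B1–B2, B2–B3, B2–B4, B1–B5, B3–B6, B6–B7, B3–B8

Every bag has size at most 4, so the width is 4 − 1 = 3 and tw(G) ≤ 3. For the lower bound, the 4 vertices {3, 5, 8, 9} are pairwise adjacent, and any tree decomposition puts a clique entirely inside one bag — forcing width ≥ 3. Hence tw(G) = 3 exactly.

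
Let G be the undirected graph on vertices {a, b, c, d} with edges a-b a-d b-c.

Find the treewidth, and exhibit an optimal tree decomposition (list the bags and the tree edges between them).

The largest bag has 2 vertices, giving width 1; this decomposition certifies tw(G) ≤ 1. G has an edge, so its treewidth is at least 1. Combining the bounds, tw(G) = 1.

Treewidth 1.
One optimal decomposition is:
Bags: B1 = {a, d}  B2 = {a, b}  B3 = {b, c}
Tree: B1–B2, B2–B3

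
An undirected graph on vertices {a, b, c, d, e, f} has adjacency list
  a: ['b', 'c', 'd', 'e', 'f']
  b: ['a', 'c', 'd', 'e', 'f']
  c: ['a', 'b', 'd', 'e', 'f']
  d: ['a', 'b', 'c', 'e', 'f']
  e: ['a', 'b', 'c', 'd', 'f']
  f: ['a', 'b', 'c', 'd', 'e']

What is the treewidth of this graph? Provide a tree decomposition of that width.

Treewidth 5.
Bags: B1 = {a, b, c, d, e, f}
Tree: (single bag)

With just one bag of size 6, the width is 6 − 1 = 5, so tw(G) ≤ 5. On the other hand G contains the 6-clique {a, b, c, d, e, f}. A clique must lie in a single bag of any decomposition, so no decomposition can have width below 5. Combining the bounds, tw(G) = 5.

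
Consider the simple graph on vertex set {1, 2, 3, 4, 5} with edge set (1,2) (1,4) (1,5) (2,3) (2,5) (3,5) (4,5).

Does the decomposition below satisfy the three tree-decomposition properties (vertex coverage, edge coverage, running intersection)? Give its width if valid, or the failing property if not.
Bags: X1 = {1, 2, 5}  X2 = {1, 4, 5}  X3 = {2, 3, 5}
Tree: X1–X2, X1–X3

Checking the three conditions: (i) the bags cover all of {1, 2, 3, 4, 5}; (ii) for each edge, some bag contains both endpoints; (iii) the bags containing any fixed vertex form a subtree. All hold, so the decomposition is valid with width 3 − 1 = 2.

Yes; width 2.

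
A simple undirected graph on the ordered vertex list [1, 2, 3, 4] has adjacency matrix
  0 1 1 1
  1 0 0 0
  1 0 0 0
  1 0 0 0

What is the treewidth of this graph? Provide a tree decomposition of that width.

Each bag holds 2 vertices, so the decomposition has width 1, which upper-bounds the treewidth. G has an edge, so its treewidth is at least 1. Hence tw(G) = 1 exactly.

Treewidth 1.
One optimal decomposition is:
Bags: B1 = {1, 3}  B2 = {1, 2}  B3 = {1, 4}
Tree: B1–B2, B2–B3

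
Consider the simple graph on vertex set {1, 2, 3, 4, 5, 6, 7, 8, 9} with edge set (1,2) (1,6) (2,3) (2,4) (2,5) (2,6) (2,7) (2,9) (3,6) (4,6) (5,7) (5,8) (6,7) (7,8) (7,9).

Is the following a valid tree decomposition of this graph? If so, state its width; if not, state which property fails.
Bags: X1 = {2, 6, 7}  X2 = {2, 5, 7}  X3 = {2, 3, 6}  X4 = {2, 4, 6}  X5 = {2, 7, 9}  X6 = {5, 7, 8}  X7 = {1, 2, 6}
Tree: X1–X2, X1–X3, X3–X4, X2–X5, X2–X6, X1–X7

Yes; width 2.

Every vertex of G appears in some bag (union = {1, 2, 3, 4, 5, 6, 7, 8, 9}); every edge is covered by a bag; and for each vertex v the set of bags containing v is connected in the bag tree. The decomposition is therefore valid. The largest bag has 3 vertices, so the width is 2.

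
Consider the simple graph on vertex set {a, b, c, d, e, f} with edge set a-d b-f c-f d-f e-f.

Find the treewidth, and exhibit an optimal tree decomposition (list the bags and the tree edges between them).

Every bag has size at most 2, so the width is 2 − 1 = 1 and tw(G) ≤ 1. Since G has at least one edge (e.g. e–f), it is not an edgeless graph, so tw(G) ≥ 1. The upper and lower bounds meet at 1, so that is the treewidth.

Treewidth 1.
Bags: B1 = {e, f}  B2 = {c, f}  B3 = {d, f}  B4 = {b, f}  B5 = {a, d}
Tree: B1–B2, B2–B3, B3–B4, B3–B5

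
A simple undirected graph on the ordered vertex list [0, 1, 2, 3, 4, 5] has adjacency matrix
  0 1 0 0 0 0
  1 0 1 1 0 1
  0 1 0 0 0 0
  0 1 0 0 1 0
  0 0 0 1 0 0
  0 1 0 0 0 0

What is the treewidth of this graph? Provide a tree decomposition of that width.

The largest bag has 2 vertices, giving width 1; this decomposition certifies tw(G) ≤ 1. Since G has at least one edge (e.g. 1–5), it is not an edgeless graph, so tw(G) ≥ 1. The upper and lower bounds meet at 1, so that is the treewidth.

Treewidth 1.
One such decomposition:
Bags: B1 = {1, 5}  B2 = {1, 3}  B3 = {0, 1}  B4 = {3, 4}  B5 = {1, 2}
Tree: B1–B2, B1–B3, B2–B4, B3–B5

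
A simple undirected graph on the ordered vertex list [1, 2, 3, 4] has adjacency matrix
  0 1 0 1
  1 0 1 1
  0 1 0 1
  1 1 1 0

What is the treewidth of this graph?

A width-2 tree decomposition is:
Bags: B1 = {1, 2, 4}  B2 = {2, 3, 4}
Tree: B1–B2
The largest bag has 3 vertices, giving width 2; this decomposition certifies tw(G) ≤ 2. Conversely, {1, 2, 4} is a clique of size 3, and the vertices of any clique must share a bag in every tree decomposition; so some bag has ≥ 3 vertices and tw(G) ≥ 2. Combining the bounds, tw(G) = 2.

2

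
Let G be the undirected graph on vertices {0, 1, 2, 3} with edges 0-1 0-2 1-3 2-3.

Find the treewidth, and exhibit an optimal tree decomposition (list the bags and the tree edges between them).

Treewidth 2.
One optimal decomposition is:
Bags: B1 = {0, 1, 2}  B2 = {1, 2, 3}
Tree: B1–B2

Every bag has size at most 3, so the width is 3 − 1 = 2 and tw(G) ≤ 2. For the lower bound, G contains the cycle 2–0–1–3–2, so G is not a forest; only forests have treewidth ≤ 1, hence tw(G) ≥ 2. The upper and lower bounds meet at 2, so that is the treewidth.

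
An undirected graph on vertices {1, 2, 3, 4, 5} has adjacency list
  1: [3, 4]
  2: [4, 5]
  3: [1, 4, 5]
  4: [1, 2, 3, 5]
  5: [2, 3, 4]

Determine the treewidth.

2

A width-2 tree decomposition is:
Bags: B1 = {3, 4, 5}  B2 = {1, 3, 4}  B3 = {2, 4, 5}
Tree: B1–B2, B1–B3
Each bag holds 3 vertices, so the decomposition has width 2, which upper-bounds the treewidth. For the lower bound, the 3 vertices {2, 4, 5} are pairwise adjacent, and any tree decomposition puts a clique entirely inside one bag — forcing width ≥ 2. Therefore the treewidth is 2.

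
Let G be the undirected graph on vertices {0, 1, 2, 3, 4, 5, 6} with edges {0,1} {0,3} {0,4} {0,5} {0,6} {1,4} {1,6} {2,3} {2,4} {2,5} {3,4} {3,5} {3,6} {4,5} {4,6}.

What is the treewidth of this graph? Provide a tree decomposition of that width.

Treewidth 3.
One such decomposition:
Bags: B1 = {0, 3, 4, 6}  B2 = {0, 3, 4, 5}  B3 = {2, 3, 4, 5}  B4 = {0, 1, 4, 6}
Tree: B1–B2, B2–B3, B1–B4

Every bag has size at most 4, so the width is 4 − 1 = 3 and tw(G) ≤ 3. For the lower bound, the 4 vertices {0, 1, 4, 6} are pairwise adjacent, and any tree decomposition puts a clique entirely inside one bag — forcing width ≥ 3. The upper and lower bounds meet at 3, so that is the treewidth.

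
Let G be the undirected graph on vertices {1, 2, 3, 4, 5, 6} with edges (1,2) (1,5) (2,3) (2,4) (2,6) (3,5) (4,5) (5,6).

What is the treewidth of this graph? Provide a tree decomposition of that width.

Treewidth 2.
One such decomposition:
Bags: B1 = {1, 2, 5}  B2 = {2, 5, 6}  B3 = {2, 4, 5}  B4 = {2, 3, 5}
Tree: B1–B2, B2–B3, B3–B4

The largest bag has 3 vertices, giving width 2; this decomposition certifies tw(G) ≤ 2. Since 1–5–6–2–1 is a cycle in G, G is not acyclic. Forests are exactly the graphs of treewidth ≤ 1, so tw(G) ≥ 2. Therefore the treewidth is 2.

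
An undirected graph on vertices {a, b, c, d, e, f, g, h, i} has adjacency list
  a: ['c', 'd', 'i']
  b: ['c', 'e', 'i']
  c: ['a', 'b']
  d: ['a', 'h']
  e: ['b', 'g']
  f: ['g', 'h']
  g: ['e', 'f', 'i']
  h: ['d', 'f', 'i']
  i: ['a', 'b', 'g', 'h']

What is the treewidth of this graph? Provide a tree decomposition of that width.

Treewidth 3.
One such decomposition:
Bags: B1 = {a, b, c, e}  B2 = {a, b, e, i}  B3 = {a, e, g, i}  B4 = {a, d, g, i}  B5 = {d, g, h, i}  B6 = {d, f, g, h}
Tree: B1–B2, B2–B3, B3–B4, B4–B5, B5–B6

The largest bag has 4 vertices, giving width 3; this decomposition certifies tw(G) ≤ 3. For the lower bound: the 4 vertex sets {b,c,e}, {a}, {i}, {d,f,g,h} are disjoint, each induces a connected subgraph, and every pair is joined by at least one edge of G. Contracting each set to a single vertex therefore yields K_{4} as a minor, and since treewidth is minor-monotone, tw(G) ≥ tw(K_{4}) = 3. Hence tw(G) = 3 exactly.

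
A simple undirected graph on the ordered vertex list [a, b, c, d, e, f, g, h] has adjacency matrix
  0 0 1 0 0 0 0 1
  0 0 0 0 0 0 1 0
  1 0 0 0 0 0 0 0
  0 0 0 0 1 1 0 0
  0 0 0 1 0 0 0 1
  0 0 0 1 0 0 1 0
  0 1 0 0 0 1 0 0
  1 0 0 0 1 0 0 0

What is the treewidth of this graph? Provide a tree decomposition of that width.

Treewidth 1.
One such decomposition:
Bags: B1 = {b, g}  B2 = {f, g}  B3 = {d, f}  B4 = {d, e}  B5 = {e, h}  B6 = {a, h}  B7 = {a, c}
Tree: B1–B2, B2–B3, B3–B4, B4–B5, B5–B6, B6–B7

Every bag has size at most 2, so the width is 2 − 1 = 1 and tw(G) ≤ 1. Any graph with an edge has treewidth ≥ 1, and G has the edge b–g. Therefore the treewidth is 1.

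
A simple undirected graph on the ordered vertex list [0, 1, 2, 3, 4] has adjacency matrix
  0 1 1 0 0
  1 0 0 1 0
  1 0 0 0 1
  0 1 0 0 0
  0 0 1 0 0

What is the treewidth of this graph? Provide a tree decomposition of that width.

Treewidth 1.
Bags: B1 = {1, 3}  B2 = {0, 1}  B3 = {0, 2}  B4 = {2, 4}
Tree: B1–B2, B2–B3, B3–B4

Every bag has size at most 2, so the width is 2 − 1 = 1 and tw(G) ≤ 1. Any graph with an edge has treewidth ≥ 1, and G has the edge 3–1. Combining the bounds, tw(G) = 1.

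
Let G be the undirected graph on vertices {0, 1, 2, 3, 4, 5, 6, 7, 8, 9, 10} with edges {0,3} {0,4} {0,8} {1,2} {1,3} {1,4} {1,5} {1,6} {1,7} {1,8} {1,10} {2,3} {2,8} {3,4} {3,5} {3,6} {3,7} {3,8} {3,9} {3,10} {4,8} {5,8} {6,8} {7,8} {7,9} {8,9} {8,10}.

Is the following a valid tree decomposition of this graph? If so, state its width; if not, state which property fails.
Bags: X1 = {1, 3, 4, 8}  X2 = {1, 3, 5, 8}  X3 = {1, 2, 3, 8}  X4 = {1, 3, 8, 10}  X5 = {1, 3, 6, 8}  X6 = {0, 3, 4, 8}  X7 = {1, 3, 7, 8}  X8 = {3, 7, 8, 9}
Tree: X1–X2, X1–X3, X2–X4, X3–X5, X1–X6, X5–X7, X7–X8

Vertex coverage: the bags together contain {0, 1, 2, 3, 4, 5, 6, 7, 8, 9, 10}, the full vertex set. Edge coverage: each edge of G has both endpoints in at least one bag. Running intersection: for every vertex, the bags containing it form a connected subtree. All three properties hold, so this is a valid tree decomposition of width max|bag| − 1 = 3, and hence tw(G) ≤ 3.

Yes; width 3.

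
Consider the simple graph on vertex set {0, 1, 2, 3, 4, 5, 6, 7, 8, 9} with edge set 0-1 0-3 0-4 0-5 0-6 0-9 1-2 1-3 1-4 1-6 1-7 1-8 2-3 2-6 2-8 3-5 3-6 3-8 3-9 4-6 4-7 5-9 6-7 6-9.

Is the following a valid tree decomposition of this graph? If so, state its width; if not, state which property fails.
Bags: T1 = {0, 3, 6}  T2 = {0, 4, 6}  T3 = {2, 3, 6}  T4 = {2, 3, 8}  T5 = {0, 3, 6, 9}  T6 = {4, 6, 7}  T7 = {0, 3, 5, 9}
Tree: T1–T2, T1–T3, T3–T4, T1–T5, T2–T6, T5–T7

A tree decomposition must satisfy three properties: every vertex lies in some bag; for every edge, both endpoints lie together in some bag; and for every vertex, the bags containing it form a connected subtree. Here vertex 1 appears in no bag, so the decomposition is invalid.

No — vertex 1 appears in no bag.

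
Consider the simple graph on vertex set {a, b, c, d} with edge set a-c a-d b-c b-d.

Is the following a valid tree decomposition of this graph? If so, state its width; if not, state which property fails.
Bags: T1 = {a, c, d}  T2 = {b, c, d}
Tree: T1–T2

Every vertex of G appears in some bag (union = {a, b, c, d}); every edge is covered by a bag; and for each vertex v the set of bags containing v is connected in the bag tree. The decomposition is therefore valid. The largest bag has 3 vertices, so the width is 2.

Yes; width 2.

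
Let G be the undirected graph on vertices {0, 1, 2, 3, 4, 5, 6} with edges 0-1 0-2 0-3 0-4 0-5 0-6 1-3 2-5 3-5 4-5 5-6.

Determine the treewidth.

2

A width-2 tree decomposition is:
Bags: B1 = {0, 3, 5}  B2 = {0, 2, 5}  B3 = {0, 4, 5}  B4 = {0, 1, 3}  B5 = {0, 5, 6}
Tree: B1–B2, B1–B3, B1–B4, B2–B5
The largest bag has 3 vertices, giving width 2; this decomposition certifies tw(G) ≤ 2. For the lower bound, the 3 vertices {0, 1, 3} are pairwise adjacent, and any tree decomposition puts a clique entirely inside one bag — forcing width ≥ 2. Therefore the treewidth is 2.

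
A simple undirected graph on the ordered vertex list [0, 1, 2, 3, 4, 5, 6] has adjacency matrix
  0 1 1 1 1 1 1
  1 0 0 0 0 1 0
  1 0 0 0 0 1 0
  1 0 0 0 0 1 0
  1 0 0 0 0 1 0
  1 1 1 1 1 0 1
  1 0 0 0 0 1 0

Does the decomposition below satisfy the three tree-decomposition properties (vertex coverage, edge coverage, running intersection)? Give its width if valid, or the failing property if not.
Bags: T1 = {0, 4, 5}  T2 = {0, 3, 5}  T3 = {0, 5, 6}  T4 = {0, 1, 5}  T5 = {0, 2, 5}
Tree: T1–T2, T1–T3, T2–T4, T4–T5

Yes; width 2.

Every vertex of G appears in some bag (union = {0, 1, 2, 3, 4, 5, 6}); every edge is covered by a bag; and for each vertex v the set of bags containing v is connected in the bag tree. The decomposition is therefore valid. The largest bag has 3 vertices, so the width is 2.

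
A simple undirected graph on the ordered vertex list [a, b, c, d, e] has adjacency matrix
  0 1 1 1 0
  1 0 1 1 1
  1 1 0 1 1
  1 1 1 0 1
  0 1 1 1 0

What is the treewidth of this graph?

A width-3 tree decomposition is:
Bags: B1 = {a, b, c, d}  B2 = {b, c, d, e}
Tree: B1–B2
The largest bag has 4 vertices, giving width 3; this decomposition certifies tw(G) ≤ 3. Conversely, {b, c, d, e} is a clique of size 4, and the vertices of any clique must share a bag in every tree decomposition; so some bag has ≥ 4 vertices and tw(G) ≥ 3. The upper and lower bounds meet at 3, so that is the treewidth.

3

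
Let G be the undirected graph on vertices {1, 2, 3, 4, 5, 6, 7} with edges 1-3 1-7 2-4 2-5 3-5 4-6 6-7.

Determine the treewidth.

A width-2 tree decomposition is:
Bags: B1 = {4, 6, 7}  B2 = {1, 4, 7}  B3 = {1, 3, 4}  B4 = {3, 4, 5}  B5 = {2, 4, 5}
Tree: B1–B2, B2–B3, B3–B4, B4–B5
Each bag holds 3 vertices, so the decomposition has width 2, which upper-bounds the treewidth. Since 4–6–7–1–3–5–2–4 is a cycle in G, G is not acyclic. Forests are exactly the graphs of treewidth ≤ 1, so tw(G) ≥ 2. The upper and lower bounds meet at 2, so that is the treewidth.

2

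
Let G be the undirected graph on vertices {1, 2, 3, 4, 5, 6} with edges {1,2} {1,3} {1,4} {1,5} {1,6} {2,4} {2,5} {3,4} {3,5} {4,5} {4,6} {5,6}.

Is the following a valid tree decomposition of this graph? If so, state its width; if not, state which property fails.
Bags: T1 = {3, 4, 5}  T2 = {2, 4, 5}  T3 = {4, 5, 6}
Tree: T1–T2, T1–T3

A tree decomposition must satisfy three properties: every vertex lies in some bag; for every edge, both endpoints lie together in some bag; and for every vertex, the bags containing it form a connected subtree. Here vertex 1 appears in no bag, so the decomposition is invalid.

No — vertex 1 appears in no bag.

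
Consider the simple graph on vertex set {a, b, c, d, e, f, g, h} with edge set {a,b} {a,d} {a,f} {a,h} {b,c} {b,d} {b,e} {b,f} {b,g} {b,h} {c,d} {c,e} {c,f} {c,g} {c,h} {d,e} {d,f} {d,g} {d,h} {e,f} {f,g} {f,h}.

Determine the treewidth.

4

A width-4 tree decomposition is:
Bags: B1 = {b, c, d, e, f}  B2 = {b, c, d, f, h}  B3 = {a, b, d, f, h}  B4 = {b, c, d, f, g}
Tree: B1–B2, B2–B3, B2–B4
The largest bag has 5 vertices, giving width 4; this decomposition certifies tw(G) ≤ 4. On the other hand G contains the 5-clique {b, c, d, f, g}. A clique must lie in a single bag of any decomposition, so no decomposition can have width below 4. Combining the bounds, tw(G) = 4.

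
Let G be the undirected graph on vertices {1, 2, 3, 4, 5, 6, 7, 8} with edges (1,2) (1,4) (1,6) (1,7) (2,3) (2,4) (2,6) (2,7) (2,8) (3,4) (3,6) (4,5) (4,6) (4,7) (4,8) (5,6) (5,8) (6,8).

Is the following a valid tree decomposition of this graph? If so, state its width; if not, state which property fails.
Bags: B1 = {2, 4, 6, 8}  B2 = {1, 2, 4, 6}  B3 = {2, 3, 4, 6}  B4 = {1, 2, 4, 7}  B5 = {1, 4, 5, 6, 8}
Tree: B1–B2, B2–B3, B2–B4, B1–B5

No — bags containing vertex 1 are not connected in the tree.

A tree decomposition must satisfy three properties: every vertex lies in some bag; for every edge, both endpoints lie together in some bag; and for every vertex, the bags containing it form a connected subtree. Here bags containing vertex 1 are not connected in the tree, so the decomposition is invalid.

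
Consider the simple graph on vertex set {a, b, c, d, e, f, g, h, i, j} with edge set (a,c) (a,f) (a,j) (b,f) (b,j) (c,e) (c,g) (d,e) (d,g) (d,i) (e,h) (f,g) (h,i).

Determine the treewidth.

2

A width-2 tree decomposition is:
Bags: B1 = {d, h, i}  B2 = {d, e, h}  B3 = {d, e, g}  B4 = {c, e, g}  B5 = {c, f, g}  B6 = {a, c, f}  B7 = {a, b, f}  B8 = {a, b, j}
Tree: B1–B2, B2–B3, B3–B4, B4–B5, B5–B6, B6–B7, B7–B8
Each bag holds 3 vertices, so the decomposition has width 2, which upper-bounds the treewidth. Since i–h–e–d–i is a cycle in G, G is not acyclic. Forests are exactly the graphs of treewidth ≤ 1, so tw(G) ≥ 2. The upper and lower bounds meet at 2, so that is the treewidth.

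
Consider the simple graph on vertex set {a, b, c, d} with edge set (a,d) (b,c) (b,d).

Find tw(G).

A width-1 tree decomposition is:
Bags: B1 = {a, d}  B2 = {b, d}  B3 = {b, c}
Tree: B1–B2, B2–B3
Every bag has size at most 2, so the width is 2 − 1 = 1 and tw(G) ≤ 1. Any graph with an edge has treewidth ≥ 1, and G has the edge a–d. Therefore the treewidth is 1.

1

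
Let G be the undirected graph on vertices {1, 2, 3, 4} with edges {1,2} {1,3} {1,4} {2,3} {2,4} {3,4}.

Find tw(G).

3

A width-3 tree decomposition is:
Bags: B1 = {1, 2, 3, 4}
Tree: (single bag)
With just one bag of size 4, the width is 4 − 1 = 3, so tw(G) ≤ 3. For the lower bound, the 4 vertices {1, 2, 3, 4} are pairwise adjacent, and any tree decomposition puts a clique entirely inside one bag — forcing width ≥ 3. Combining the bounds, tw(G) = 3.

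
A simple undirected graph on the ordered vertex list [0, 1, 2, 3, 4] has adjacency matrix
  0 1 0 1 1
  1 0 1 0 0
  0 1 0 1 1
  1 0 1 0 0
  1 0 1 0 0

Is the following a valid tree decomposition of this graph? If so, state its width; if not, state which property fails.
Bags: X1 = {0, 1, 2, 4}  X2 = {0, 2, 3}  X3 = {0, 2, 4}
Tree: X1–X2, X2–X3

A tree decomposition must satisfy three properties: every vertex lies in some bag; for every edge, both endpoints lie together in some bag; and for every vertex, the bags containing it form a connected subtree. Here bags containing vertex 4 are not connected in the tree, so the decomposition is invalid.

No — bags containing vertex 4 are not connected in the tree.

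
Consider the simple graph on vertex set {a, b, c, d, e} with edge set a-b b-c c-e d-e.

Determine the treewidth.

1

A width-1 tree decomposition is:
Bags: B1 = {b, c}  B2 = {c, e}  B3 = {d, e}  B4 = {a, b}
Tree: B1–B2, B2–B3, B1–B4
Every bag has size at most 2, so the width is 2 − 1 = 1 and tw(G) ≤ 1. Since G has at least one edge (e.g. c–b), it is not an edgeless graph, so tw(G) ≥ 1. Therefore the treewidth is 1.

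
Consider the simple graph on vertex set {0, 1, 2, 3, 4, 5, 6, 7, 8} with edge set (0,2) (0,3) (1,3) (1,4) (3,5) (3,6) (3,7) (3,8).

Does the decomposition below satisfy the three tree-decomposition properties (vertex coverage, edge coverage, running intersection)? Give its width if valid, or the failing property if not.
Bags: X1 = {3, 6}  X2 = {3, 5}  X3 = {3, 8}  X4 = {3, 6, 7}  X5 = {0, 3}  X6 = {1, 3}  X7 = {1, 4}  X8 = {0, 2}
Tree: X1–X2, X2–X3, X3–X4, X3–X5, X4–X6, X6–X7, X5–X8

No — bags containing vertex 6 are not connected in the tree.

A tree decomposition must satisfy three properties: every vertex lies in some bag; for every edge, both endpoints lie together in some bag; and for every vertex, the bags containing it form a connected subtree. Here bags containing vertex 6 are not connected in the tree, so the decomposition is invalid.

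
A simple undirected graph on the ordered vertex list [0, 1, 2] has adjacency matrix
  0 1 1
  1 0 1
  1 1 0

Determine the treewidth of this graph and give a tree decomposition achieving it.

Treewidth 2.
One such decomposition:
Bags: B1 = {0, 1, 2}
Tree: (single bag)

A single bag containing all 3 vertices is trivially a valid decomposition of width 2. On the other hand G contains the 3-clique {0, 1, 2}. A clique must lie in a single bag of any decomposition, so no decomposition can have width below 2. Hence tw(G) = 2 exactly.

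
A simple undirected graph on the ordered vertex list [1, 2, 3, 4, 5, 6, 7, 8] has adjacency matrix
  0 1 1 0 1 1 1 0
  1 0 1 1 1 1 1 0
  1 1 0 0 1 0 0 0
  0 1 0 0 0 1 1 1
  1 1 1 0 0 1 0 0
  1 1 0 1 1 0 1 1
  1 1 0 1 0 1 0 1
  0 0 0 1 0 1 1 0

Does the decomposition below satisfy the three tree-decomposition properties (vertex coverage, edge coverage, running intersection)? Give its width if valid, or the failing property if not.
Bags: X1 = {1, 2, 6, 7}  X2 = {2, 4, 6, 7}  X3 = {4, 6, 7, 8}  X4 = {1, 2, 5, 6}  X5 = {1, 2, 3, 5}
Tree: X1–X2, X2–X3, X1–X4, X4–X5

Yes; width 3.

Every vertex of G appears in some bag (union = {1, 2, 3, 4, 5, 6, 7, 8}); every edge is covered by a bag; and for each vertex v the set of bags containing v is connected in the bag tree. The decomposition is therefore valid. The largest bag has 4 vertices, so the width is 3.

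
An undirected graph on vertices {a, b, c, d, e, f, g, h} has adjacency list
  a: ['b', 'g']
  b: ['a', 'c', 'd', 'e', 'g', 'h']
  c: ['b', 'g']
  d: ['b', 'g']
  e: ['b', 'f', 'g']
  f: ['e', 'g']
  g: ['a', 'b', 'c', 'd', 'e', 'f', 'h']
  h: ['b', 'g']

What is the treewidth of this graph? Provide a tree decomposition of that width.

The largest bag has 3 vertices, giving width 2; this decomposition certifies tw(G) ≤ 2. Conversely, {e, f, g} is a clique of size 3, and the vertices of any clique must share a bag in every tree decomposition; so some bag has ≥ 3 vertices and tw(G) ≥ 2. Combining the bounds, tw(G) = 2.

Treewidth 2.
One optimal decomposition is:
Bags: B1 = {b, c, g}  B2 = {b, e, g}  B3 = {b, g, h}  B4 = {a, b, g}  B5 = {b, d, g}  B6 = {e, f, g}
Tree: B1–B2, B1–B3, B2–B4, B3–B5, B2–B6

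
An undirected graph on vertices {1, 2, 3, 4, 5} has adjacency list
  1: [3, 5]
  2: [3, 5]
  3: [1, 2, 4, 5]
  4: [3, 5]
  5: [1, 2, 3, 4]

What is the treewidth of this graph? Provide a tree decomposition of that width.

Treewidth 2.
Bags: B1 = {2, 3, 5}  B2 = {1, 3, 5}  B3 = {3, 4, 5}
Tree: B1–B2, B2–B3

Every bag has size at most 3, so the width is 3 − 1 = 2 and tw(G) ≤ 2. Conversely, {1, 3, 5} is a clique of size 3, and the vertices of any clique must share a bag in every tree decomposition; so some bag has ≥ 3 vertices and tw(G) ≥ 2. Hence tw(G) = 2 exactly.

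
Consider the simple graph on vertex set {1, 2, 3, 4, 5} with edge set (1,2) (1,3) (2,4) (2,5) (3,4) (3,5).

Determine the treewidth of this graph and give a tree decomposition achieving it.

Treewidth 2.
One optimal decomposition is:
Bags: B1 = {1, 2, 3}  B2 = {2, 3, 5}  B3 = {2, 3, 4}
Tree: B1–B2, B2–B3

Each bag holds 3 vertices, so the decomposition has width 2, which upper-bounds the treewidth. For the lower bound, G contains the cycle 1–2–5–3–1, so G is not a forest; only forests have treewidth ≤ 1, hence tw(G) ≥ 2. Combining the bounds, tw(G) = 2.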